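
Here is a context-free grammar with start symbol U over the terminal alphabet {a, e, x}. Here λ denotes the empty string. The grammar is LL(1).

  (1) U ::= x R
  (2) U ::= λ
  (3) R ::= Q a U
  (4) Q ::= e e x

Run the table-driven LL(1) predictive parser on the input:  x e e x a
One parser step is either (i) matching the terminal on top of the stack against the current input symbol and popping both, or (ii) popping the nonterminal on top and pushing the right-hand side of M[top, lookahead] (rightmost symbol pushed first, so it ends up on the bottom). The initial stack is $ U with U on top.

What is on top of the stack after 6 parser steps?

     Stack        Input        Action
  1  $ U          x e e x a $  expand U ::= x R
  2  $ R x        x e e x a $  match x
  3  $ R          e e x a $    expand R ::= Q a U
  4  $ U a Q      e e x a $    expand Q ::= e e x
  5  $ U a x e e  e e x a $    match e
  6  $ U a x e    e x a $      match e
Stack after step 6: $ U a x (top = x).

x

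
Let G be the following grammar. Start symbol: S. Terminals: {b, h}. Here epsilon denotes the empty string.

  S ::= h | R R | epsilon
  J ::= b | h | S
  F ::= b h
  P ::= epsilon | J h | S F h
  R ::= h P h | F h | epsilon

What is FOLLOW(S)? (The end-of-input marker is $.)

FIRST(F) = {b}
FIRST(R) = {epsilon, b, h}  (via F h)
FIRST(S) = {epsilon, b, h}  (via R R)
FIRST(J) = {epsilon, b, h}  (via S)
FIRST(P) = {epsilon, b, h}  (via J h, S F h)
FOLLOW(S) includes $ since S is the start symbol.
FOLLOW(J): in P::=J h, J is followed by h with FIRST {h}. Thus FOLLOW(J) = {h}.
FOLLOW(S): in J::=S, the suffix after S is empty, so FOLLOW(S) ⊇ FOLLOW(J) = {h}; in P::=S F h, S is followed by F h with FIRST {b}. Thus FOLLOW(S) = {$, b, h}.
FOLLOW(F): in P::=S F h, F is followed by h with FIRST {h}; in R::=F h, F is followed by h with FIRST {h}. Thus FOLLOW(F) = {h}.
FOLLOW(P): in R::=h P h, P is followed by h with FIRST {h}. Thus FOLLOW(P) = {h}.
FOLLOW(R): in S::=R R (occurrence 1), R is followed by R with FIRST {epsilon, b, h}; in S::=R R (occurrence 1), the suffix after R is nullable, so FOLLOW(R) ⊇ FOLLOW(S) = {$, b, h}; in S::=R R (occurrence 2), the suffix after R is empty, so FOLLOW(R) ⊇ FOLLOW(S) = {$, b, h}. Thus FOLLOW(R) = {$, b, h}.

{$, b, h}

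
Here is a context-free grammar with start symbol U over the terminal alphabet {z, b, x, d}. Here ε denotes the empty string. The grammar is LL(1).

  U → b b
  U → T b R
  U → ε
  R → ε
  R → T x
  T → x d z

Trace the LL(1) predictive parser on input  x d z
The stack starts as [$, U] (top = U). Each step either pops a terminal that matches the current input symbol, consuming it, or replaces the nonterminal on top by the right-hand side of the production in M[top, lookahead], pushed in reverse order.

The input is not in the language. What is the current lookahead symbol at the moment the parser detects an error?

step 1: stack=$ U  input=x d z $  — expand U → T b R
step 2: stack=$ R b T  input=x d z $  — expand T → x d z
step 3: stack=$ R b z d x  input=x d z $  — match x
step 4: stack=$ R b z d  input=d z $  — match d
step 5: stack=$ R b z  input=z $  — match z
step 6: stack=$ R b  input=$  — error: top is terminal b but lookahead is $

$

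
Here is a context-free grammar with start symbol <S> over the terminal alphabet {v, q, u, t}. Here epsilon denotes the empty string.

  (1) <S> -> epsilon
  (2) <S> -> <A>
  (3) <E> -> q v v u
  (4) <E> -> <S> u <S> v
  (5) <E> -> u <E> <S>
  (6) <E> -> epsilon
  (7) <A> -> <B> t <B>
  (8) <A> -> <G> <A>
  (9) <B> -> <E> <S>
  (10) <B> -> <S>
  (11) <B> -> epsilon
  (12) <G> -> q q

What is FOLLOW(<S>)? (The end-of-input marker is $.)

FIRST(<G>) = {q}
FIRST(<S>) = {epsilon, q, t, u}  (via <A>)
FIRST(<E>) = {epsilon, q, t, u}  (via <S> u <S> v)
FIRST(<B>) = {epsilon, q, t, u}  (via <E> <S>, <S>)
FIRST(<A>) = {q, t, u}  (via <B> t <B>, <G> <A>)
FOLLOW(<S>) includes $ since <S> is the start symbol.
FOLLOW(<G>): in <A>-><G> <A>, <G> is followed by <A> with FIRST {q, t, u}. Thus FOLLOW(<G>) = {q, t, u}.
FOLLOW(<S>): in <E>-><S> u <S> v (occurrence 1), <S> is followed by u <S> v with FIRST {u}; in <E>-><S> u <S> v (occurrence 2), <S> is followed by v with FIRST {v}; in <E>->u <E> <S>, the suffix after <S> is empty, so FOLLOW(<S>) ⊇ FOLLOW(<E>) = {$, q, t, u, v}; in <B>-><E> <S>, the suffix after <S> is empty, so FOLLOW(<S>) ⊇ FOLLOW(<B>) = {$, q, t, u, v}; in <B>-><S>, the suffix after <S> is empty, so FOLLOW(<S>) ⊇ FOLLOW(<B>) = {$, q, t, u, v}. Thus FOLLOW(<S>) = {$, q, t, u, v}.
FOLLOW(<A>): in <S>-><A>, the suffix after <A> is empty, so FOLLOW(<A>) ⊇ FOLLOW(<S>) = {$, q, t, u, v}; in <A>-><G> <A>, the suffix after <A> is empty (adds nothing new). Thus FOLLOW(<A>) = {$, q, t, u, v}.
FOLLOW(<B>): in <A>-><B> t <B> (occurrence 1), <B> is followed by t <B> with FIRST {t}; in <A>-><B> t <B> (occurrence 2), the suffix after <B> is empty, so FOLLOW(<B>) ⊇ FOLLOW(<A>) = {$, q, t, u, v}. Thus FOLLOW(<B>) = {$, q, t, u, v}.
FOLLOW(<E>): in <E>->u <E> <S>, <E> is followed by <S> with FIRST {epsilon, q, t, u}; in <E>->u <E> <S>, the suffix after <E> is nullable (adds nothing new); in <B>-><E> <S>, <E> is followed by <S> with FIRST {epsilon, q, t, u}; in <B>-><E> <S>, the suffix after <E> is nullable, so FOLLOW(<E>) ⊇ FOLLOW(<B>) = {$, q, t, u, v}. Thus FOLLOW(<E>) = {$, q, t, u, v}.

{$, q, t, u, v}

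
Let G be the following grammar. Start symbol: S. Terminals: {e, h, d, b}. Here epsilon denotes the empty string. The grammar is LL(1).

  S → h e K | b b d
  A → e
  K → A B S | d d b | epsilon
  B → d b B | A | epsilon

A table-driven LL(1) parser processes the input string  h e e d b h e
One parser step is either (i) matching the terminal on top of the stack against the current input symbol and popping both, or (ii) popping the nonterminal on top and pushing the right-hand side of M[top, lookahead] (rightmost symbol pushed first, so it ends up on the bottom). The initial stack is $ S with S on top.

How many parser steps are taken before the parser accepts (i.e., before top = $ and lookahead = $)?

14

      Stack      Input            Action
   1  $ S        h e e d b h e $  expand S → h e K
   2  $ K e h    h e e d b h e $  match h
   3  $ K e      e e d b h e $    match e
   4  $ K        e d b h e $      expand K → A B S
   5  $ S B A    e d b h e $      expand A → e
   6  $ S B e    e d b h e $      match e
   7  $ S B      d b h e $        expand B → d b B
   8  $ S B b d  d b h e $        match d
   9  $ S B b    b h e $          match b
  10  $ S B      h e $            expand B → epsilon
  11  $ S        h e $            expand S → h e K
  12  $ K e h    h e $            match h
  13  $ K e      e $              match e
  14  $ K        $                expand K → epsilon
Accept reached after 14 steps.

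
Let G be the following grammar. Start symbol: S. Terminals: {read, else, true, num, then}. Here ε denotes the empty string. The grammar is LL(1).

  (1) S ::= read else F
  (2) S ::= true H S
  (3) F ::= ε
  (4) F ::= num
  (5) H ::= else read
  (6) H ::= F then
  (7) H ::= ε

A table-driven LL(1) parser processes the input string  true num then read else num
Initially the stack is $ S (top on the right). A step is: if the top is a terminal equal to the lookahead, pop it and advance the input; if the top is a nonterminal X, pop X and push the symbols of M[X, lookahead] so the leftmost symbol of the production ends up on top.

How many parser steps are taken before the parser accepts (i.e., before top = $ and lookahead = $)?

11

      Stack          Input                          Action
   1  $ S            true num then read else num $  expand S ::= true H S
   2  $ S H true     true num then read else num $  match true
   3  $ S H          num then read else num $       expand H ::= F then
   4  $ S then F     num then read else num $       expand F ::= num
   5  $ S then num   num then read else num $       match num
   6  $ S then       then read else num $           match then
   7  $ S            read else num $                expand S ::= read else F
   8  $ F else read  read else num $                match read
   9  $ F else       else num $                     match else
  10  $ F            num $                          expand F ::= num
  11  $ num          num $                          match num
Accept reached after 11 steps.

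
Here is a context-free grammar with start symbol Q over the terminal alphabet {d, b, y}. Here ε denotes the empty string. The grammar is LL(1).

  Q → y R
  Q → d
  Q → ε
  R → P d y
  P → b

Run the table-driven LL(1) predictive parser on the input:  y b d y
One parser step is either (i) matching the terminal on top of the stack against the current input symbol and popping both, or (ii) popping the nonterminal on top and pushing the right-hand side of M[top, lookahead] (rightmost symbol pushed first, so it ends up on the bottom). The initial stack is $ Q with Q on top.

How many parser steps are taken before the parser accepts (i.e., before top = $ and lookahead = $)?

step 1: stack=$ Q  input=y b d y $  — expand Q → y R
step 2: stack=$ R y  input=y b d y $  — match y
step 3: stack=$ R  input=b d y $  — expand R → P d y
step 4: stack=$ y d P  input=b d y $  — expand P → b
step 5: stack=$ y d b  input=b d y $  — match b
step 6: stack=$ y d  input=d y $  — match d
step 7: stack=$ y  input=y $  — match y
Accept reached after 7 steps.

7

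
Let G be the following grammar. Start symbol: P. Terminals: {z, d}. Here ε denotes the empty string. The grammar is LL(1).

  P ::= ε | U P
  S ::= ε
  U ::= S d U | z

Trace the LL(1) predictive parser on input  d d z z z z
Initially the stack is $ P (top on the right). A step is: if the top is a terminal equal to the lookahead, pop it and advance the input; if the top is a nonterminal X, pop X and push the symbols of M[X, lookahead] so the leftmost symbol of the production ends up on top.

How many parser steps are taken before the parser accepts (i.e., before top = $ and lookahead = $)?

      Stack      Input          Action
   1  $ P        d d z z z z $  expand P ::= U P
   2  $ P U      d d z z z z $  expand U ::= S d U
   3  $ P U d S  d d z z z z $  expand S ::= ε
   4  $ P U d    d d z z z z $  match d
   5  $ P U      d z z z z $    expand U ::= S d U
   6  $ P U d S  d z z z z $    expand S ::= ε
   7  $ P U d    d z z z z $    match d
   8  $ P U      z z z z $      expand U ::= z
   9  $ P z      z z z z $      match z
  10  $ P        z z z $        expand P ::= U P
  11  $ P U      z z z $        expand U ::= z
  12  $ P z      z z z $        match z
  13  $ P        z z $          expand P ::= U P
  14  $ P U      z z $          expand U ::= z
  15  $ P z      z z $          match z
  16  $ P        z $            expand P ::= U P
  17  $ P U      z $            expand U ::= z
  18  $ P z      z $            match z
  19  $ P        $              expand P ::= ε
Accept reached after 19 steps.

19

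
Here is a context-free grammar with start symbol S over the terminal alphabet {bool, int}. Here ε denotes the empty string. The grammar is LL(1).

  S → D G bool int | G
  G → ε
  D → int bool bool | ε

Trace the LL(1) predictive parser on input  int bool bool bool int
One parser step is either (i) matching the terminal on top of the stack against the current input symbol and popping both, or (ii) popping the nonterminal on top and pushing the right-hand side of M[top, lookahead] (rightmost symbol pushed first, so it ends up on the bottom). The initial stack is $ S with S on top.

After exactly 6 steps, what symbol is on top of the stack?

step 1: stack=$ S  input=int bool bool bool int $  — expand S → D G bool int
step 2: stack=$ int bool G D  input=int bool bool bool int $  — expand D → int bool bool
step 3: stack=$ int bool G bool bool int  input=int bool bool bool int $  — match int
step 4: stack=$ int bool G bool bool  input=bool bool bool int $  — match bool
step 5: stack=$ int bool G bool  input=bool bool int $  — match bool
step 6: stack=$ int bool G  input=bool int $  — expand G → ε
Stack after step 6: $ int bool (top = bool).

bool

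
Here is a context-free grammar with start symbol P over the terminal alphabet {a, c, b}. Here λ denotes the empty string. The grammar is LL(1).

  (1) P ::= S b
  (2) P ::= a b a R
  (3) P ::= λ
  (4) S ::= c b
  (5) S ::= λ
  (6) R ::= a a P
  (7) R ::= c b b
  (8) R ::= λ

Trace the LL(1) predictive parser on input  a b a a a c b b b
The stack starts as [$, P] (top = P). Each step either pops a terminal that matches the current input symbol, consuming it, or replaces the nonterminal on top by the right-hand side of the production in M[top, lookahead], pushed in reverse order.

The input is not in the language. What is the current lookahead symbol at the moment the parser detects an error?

      Stack      Input                Action
   1  $ P        a b a a a c b b b $  expand P ::= a b a R
   2  $ R a b a  a b a a a c b b b $  match a
   3  $ R a b    b a a a c b b b $    match b
   4  $ R a      a a a c b b b $      match a
   5  $ R        a a c b b b $        expand R ::= a a P
   6  $ P a a    a a c b b b $        match a
   7  $ P a      a c b b b $          match a
   8  $ P        c b b b $            expand P ::= S b
   9  $ b S      c b b b $            expand S ::= c b
  10  $ b b c    c b b b $            match c
  11  $ b b      b b b $              match b
  12  $ b        b b $                match b
  13  $          b $                  error: stack empty but input remains

b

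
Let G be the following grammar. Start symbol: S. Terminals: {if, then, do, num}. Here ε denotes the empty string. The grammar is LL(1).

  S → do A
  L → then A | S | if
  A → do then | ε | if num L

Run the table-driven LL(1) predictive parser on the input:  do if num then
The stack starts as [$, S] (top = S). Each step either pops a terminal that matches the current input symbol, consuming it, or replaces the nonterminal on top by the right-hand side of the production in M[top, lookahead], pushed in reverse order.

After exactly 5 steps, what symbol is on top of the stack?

     Stack       Input             Action
  1  $ S         do if num then $  expand S → do A
  2  $ A do      do if num then $  match do
  3  $ A         if num then $     expand A → if num L
  4  $ L num if  if num then $     match if
  5  $ L num     num then $        match num
Stack after step 5: $ L (top = L).

L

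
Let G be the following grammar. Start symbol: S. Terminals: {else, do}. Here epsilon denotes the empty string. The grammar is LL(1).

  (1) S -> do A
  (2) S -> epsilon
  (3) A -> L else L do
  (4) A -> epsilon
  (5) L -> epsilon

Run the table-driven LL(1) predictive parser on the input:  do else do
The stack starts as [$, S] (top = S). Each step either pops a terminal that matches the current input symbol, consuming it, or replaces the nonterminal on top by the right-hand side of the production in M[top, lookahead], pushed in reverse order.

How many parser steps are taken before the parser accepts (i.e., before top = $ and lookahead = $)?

7

step 1: stack=$ S  input=do else do $  — expand S -> do A
step 2: stack=$ A do  input=do else do $  — match do
step 3: stack=$ A  input=else do $  — expand A -> L else L do
step 4: stack=$ do L else L  input=else do $  — expand L -> epsilon
step 5: stack=$ do L else  input=else do $  — match else
step 6: stack=$ do L  input=do $  — expand L -> epsilon
step 7: stack=$ do  input=do $  — match do
Accept reached after 7 steps.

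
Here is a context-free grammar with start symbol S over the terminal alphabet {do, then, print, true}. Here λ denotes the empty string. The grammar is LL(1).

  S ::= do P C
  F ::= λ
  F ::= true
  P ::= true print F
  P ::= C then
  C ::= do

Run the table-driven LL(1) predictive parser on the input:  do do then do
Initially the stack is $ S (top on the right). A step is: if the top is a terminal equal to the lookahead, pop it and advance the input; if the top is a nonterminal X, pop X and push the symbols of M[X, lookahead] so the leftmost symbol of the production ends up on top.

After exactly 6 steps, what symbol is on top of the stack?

C

step 1: stack=$ S  input=do do then do $  — expand S ::= do P C
step 2: stack=$ C P do  input=do do then do $  — match do
step 3: stack=$ C P  input=do then do $  — expand P ::= C then
step 4: stack=$ C then C  input=do then do $  — expand C ::= do
step 5: stack=$ C then do  input=do then do $  — match do
step 6: stack=$ C then  input=then do $  — match then
Stack after step 6: $ C (top = C).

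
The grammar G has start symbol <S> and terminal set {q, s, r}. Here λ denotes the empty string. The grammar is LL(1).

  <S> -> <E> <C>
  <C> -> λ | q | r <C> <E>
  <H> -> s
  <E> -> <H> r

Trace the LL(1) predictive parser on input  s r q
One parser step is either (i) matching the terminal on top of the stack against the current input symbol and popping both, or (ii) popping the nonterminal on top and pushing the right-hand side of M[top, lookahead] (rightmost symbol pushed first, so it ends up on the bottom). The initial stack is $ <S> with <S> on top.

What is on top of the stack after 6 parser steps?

q

     Stack        Input    Action
  1  $ <S>        s r q $  expand <S> -> <E> <C>
  2  $ <C> <E>    s r q $  expand <E> -> <H> r
  3  $ <C> r <H>  s r q $  expand <H> -> s
  4  $ <C> r s    s r q $  match s
  5  $ <C> r      r q $    match r
  6  $ <C>        q $      expand <C> -> q
Stack after step 6: $ q (top = q).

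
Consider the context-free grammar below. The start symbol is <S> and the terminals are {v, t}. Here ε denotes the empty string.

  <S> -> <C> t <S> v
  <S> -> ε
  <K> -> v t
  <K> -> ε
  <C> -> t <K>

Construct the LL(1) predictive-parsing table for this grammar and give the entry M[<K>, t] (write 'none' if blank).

<K> -> ε

FIRST(<K>): from <K>->v t we get {v}; from <K>->ε we get {ε}. So FIRST(<K>) = {ε, v}.
FIRST(<C>): from <C>->t <K> we get {t}. So FIRST(<C>) = {t}.
FIRST(<S>): from <S>-><C> t <S> v we get {t}; from <S>->ε we get {ε}. So FIRST(<S>) = {ε, t}.
FOLLOW(<S>) includes $ since <S> is the start symbol.
FOLLOW(<C>): in <S>-><C> t <S> v, <C> is followed by t <S> v with FIRST {t}. Thus FOLLOW(<C>) = {t}.
FOLLOW(<K>): in <C>->t <K>, the suffix after <K> is empty, so FOLLOW(<K>) ⊇ FOLLOW(<C>) = {t}. Thus FOLLOW(<K>) = {t}.
For <K> -> v t: FIRST(v t) = {v}, so it goes in M[<K>, t] for t ∈ {v}.
For <K> -> ε: FIRST(ε) = {ε}, so it goes in M[<K>, t] for t ∈ {}; since ε ∈ FIRST, also for every t ∈ FOLLOW(<K>) = {t}.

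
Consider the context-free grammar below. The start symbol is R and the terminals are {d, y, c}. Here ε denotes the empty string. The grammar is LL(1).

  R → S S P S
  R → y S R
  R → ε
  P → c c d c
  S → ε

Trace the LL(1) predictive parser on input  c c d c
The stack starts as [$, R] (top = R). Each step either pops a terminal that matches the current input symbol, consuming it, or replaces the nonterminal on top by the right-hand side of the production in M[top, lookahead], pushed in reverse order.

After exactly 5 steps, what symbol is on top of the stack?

c

     Stack        Input      Action
  1  $ R          c c d c $  expand R → S S P S
  2  $ S P S S    c c d c $  expand S → ε
  3  $ S P S      c c d c $  expand S → ε
  4  $ S P        c c d c $  expand P → c c d c
  5  $ S c d c c  c c d c $  match c
Stack after step 5: $ S c d c (top = c).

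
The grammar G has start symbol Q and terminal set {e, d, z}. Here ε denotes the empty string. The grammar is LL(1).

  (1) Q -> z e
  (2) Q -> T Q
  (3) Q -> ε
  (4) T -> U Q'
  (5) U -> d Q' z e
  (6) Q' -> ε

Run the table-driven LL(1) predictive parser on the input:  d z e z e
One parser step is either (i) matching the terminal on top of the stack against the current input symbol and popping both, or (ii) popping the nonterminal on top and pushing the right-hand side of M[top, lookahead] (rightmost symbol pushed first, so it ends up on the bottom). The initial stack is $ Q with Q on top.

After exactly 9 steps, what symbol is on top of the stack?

     Stack            Input        Action
  1  $ Q              d z e z e $  expand Q -> T Q
  2  $ Q T            d z e z e $  expand T -> U Q'
  3  $ Q Q' U         d z e z e $  expand U -> d Q' z e
  4  $ Q Q' e z Q' d  d z e z e $  match d
  5  $ Q Q' e z Q'    z e z e $    expand Q' -> ε
  6  $ Q Q' e z       z e z e $    match z
  7  $ Q Q' e         e z e $      match e
  8  $ Q Q'           z e $        expand Q' -> ε
  9  $ Q              z e $        expand Q -> z e
Stack after step 9: $ e z (top = z).

z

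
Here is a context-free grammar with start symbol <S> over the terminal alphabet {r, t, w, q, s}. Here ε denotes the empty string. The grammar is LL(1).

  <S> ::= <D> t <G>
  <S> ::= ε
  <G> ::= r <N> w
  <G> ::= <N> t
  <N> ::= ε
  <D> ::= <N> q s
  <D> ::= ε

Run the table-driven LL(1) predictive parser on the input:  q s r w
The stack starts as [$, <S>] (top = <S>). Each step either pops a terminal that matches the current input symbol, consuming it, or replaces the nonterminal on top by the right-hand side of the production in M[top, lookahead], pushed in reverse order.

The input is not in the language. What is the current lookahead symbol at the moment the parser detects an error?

r

step 1: stack=$ <S>  input=q s r w $  — expand <S> ::= <D> t <G>
step 2: stack=$ <G> t <D>  input=q s r w $  — expand <D> ::= <N> q s
step 3: stack=$ <G> t s q <N>  input=q s r w $  — expand <N> ::= ε
step 4: stack=$ <G> t s q  input=q s r w $  — match q
step 5: stack=$ <G> t s  input=s r w $  — match s
step 6: stack=$ <G> t  input=r w $  — error: top is terminal t but lookahead is r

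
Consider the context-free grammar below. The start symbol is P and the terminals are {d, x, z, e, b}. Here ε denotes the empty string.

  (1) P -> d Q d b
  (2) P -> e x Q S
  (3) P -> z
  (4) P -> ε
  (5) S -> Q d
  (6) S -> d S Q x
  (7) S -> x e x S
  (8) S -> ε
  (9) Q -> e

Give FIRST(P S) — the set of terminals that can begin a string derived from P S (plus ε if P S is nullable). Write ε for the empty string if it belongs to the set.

FIRST(P): from P->d Q d b we get {d}; from P->e x Q S we get {e}; from P->z we get {z}; from P->ε we get {ε}. So FIRST(P) = {ε, d, e, z}.
FIRST(Q): from Q->e we get {e}. So FIRST(Q) = {e}.
FIRST(S): from S->Q d we get {e}; from S->d S Q x we get {d}; from S->x e x S we get {x}; from S->ε we get {ε}. So FIRST(S) = {ε, d, e, x}.
FIRST(P S): take FIRST of each symbol in turn, carrying on past any symbol whose FIRST contains ε; result {ε, d, e, x, z}.

{ε, d, e, x, z}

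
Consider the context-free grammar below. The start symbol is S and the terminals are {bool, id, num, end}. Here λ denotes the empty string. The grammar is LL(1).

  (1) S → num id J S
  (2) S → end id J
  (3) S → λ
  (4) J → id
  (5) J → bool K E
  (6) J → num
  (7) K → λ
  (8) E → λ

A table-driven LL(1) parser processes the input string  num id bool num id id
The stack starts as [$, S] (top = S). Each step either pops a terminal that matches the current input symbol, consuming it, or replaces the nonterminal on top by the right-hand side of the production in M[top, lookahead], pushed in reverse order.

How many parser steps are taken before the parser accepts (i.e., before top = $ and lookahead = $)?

13

      Stack         Input                    Action
   1  $ S           num id bool num id id $  expand S → num id J S
   2  $ S J id num  num id bool num id id $  match num
   3  $ S J id      id bool num id id $      match id
   4  $ S J         bool num id id $         expand J → bool K E
   5  $ S E K bool  bool num id id $         match bool
   6  $ S E K       num id id $              expand K → λ
   7  $ S E         num id id $              expand E → λ
   8  $ S           num id id $              expand S → num id J S
   9  $ S J id num  num id id $              match num
  10  $ S J id      id id $                  match id
  11  $ S J         id $                     expand J → id
  12  $ S id        id $                     match id
  13  $ S           $                        expand S → λ
Accept reached after 13 steps.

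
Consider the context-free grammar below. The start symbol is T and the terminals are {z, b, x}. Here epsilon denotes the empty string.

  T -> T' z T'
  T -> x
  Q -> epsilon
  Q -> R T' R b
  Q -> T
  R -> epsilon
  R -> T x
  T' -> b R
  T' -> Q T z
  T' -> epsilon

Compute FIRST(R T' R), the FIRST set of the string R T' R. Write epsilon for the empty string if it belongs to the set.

FIRST(T) = {b, x, z}  (via T' z T')
FIRST(R) = {epsilon, b, x, z}  (via T x)
FIRST(Q) = {epsilon, b, x, z}  (via R T' R b, T)
FIRST(T') = {epsilon, b, x, z}  (via Q T z)
FIRST(R T' R): take FIRST of each symbol in turn, carrying on past any symbol whose FIRST contains epsilon; result {epsilon, b, x, z}.

{epsilon, b, x, z}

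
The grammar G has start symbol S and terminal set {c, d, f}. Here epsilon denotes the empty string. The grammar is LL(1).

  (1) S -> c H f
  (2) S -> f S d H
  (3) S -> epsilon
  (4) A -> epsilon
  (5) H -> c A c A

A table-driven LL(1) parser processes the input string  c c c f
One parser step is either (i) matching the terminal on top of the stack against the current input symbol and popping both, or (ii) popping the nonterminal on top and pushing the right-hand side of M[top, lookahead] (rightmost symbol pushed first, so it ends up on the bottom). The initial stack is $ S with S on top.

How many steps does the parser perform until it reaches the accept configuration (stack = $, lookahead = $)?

8

step 1: stack=$ S  input=c c c f $  — expand S -> c H f
step 2: stack=$ f H c  input=c c c f $  — match c
step 3: stack=$ f H  input=c c f $  — expand H -> c A c A
step 4: stack=$ f A c A c  input=c c f $  — match c
step 5: stack=$ f A c A  input=c f $  — expand A -> epsilon
step 6: stack=$ f A c  input=c f $  — match c
step 7: stack=$ f A  input=f $  — expand A -> epsilon
step 8: stack=$ f  input=f $  — match f
Accept reached after 8 steps.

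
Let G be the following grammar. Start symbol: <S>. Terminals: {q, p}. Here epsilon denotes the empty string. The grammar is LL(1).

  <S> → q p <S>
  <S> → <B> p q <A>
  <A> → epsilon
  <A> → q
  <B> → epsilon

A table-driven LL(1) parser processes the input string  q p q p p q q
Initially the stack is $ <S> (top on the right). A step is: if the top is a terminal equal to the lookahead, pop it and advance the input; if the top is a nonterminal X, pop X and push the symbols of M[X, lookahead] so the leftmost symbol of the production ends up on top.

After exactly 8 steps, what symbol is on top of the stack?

p

     Stack          Input            Action
  1  $ <S>          q p q p p q q $  expand <S> → q p <S>
  2  $ <S> p q      q p q p p q q $  match q
  3  $ <S> p        p q p p q q $    match p
  4  $ <S>          q p p q q $      expand <S> → q p <S>
  5  $ <S> p q      q p p q q $      match q
  6  $ <S> p        p p q q $        match p
  7  $ <S>          p q q $          expand <S> → <B> p q <A>
  8  $ <A> q p <B>  p q q $          expand <B> → epsilon
Stack after step 8: $ <A> q p (top = p).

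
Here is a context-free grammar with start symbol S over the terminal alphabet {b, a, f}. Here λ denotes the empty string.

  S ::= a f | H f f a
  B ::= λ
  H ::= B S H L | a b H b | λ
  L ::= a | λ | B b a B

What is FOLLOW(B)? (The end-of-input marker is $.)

FIRST(B): from B::=λ we get {λ}. So FIRST(B) = {λ}.
FIRST(L): from L::=a we get {a}; from L::=λ we get {λ}; from L::=B b a B we get {b}. So FIRST(L) = {λ, a, b}.
FIRST(S): from S::=a f we get {a}; from S::=H f f a we get {a, f}. So FIRST(S) = {a, f}.
FIRST(H): from H::=B S H L we get {a, f}; from H::=a b H b we get {a}; from H::=λ we get {λ}. So FIRST(H) = {λ, a, f}.
FOLLOW(S) includes $ since S is the start symbol.
FOLLOW(H): in S::=H f f a, H is followed by f f a with FIRST {f}; in H::=B S H L, H is followed by L with FIRST {λ, a, b}; in H::=B S H L, the suffix after H is nullable (adds nothing new); in H::=a b H b, H is followed by b with FIRST {b}. Thus FOLLOW(H) = {a, b, f}.
FOLLOW(S): in H::=B S H L, S is followed by H L with FIRST {λ, a, b, f}; in H::=B S H L, the suffix after S is nullable, so FOLLOW(S) ⊇ FOLLOW(H) = {a, b, f}. Thus FOLLOW(S) = {$, a, b, f}.
FOLLOW(L): in H::=B S H L, the suffix after L is empty, so FOLLOW(L) ⊇ FOLLOW(H) = {a, b, f}. Thus FOLLOW(L) = {a, b, f}.
FOLLOW(B): in H::=B S H L, B is followed by S H L with FIRST {a, f}; in L::=B b a B (occurrence 1), B is followed by b a B with FIRST {b}; in L::=B b a B (occurrence 2), the suffix after B is empty, so FOLLOW(B) ⊇ FOLLOW(L) = {a, b, f}. Thus FOLLOW(B) = {a, b, f}.

{a, b, f}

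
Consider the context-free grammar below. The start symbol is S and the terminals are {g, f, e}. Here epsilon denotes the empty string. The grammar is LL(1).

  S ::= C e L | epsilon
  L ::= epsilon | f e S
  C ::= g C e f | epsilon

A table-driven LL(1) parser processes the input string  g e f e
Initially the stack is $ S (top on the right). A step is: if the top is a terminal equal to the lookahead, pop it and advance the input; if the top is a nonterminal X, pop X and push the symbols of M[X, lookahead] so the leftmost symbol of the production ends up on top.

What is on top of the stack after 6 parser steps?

e

step 1: stack=$ S  input=g e f e $  — expand S ::= C e L
step 2: stack=$ L e C  input=g e f e $  — expand C ::= g C e f
step 3: stack=$ L e f e C g  input=g e f e $  — match g
step 4: stack=$ L e f e C  input=e f e $  — expand C ::= epsilon
step 5: stack=$ L e f e  input=e f e $  — match e
step 6: stack=$ L e f  input=f e $  — match f
Stack after step 6: $ L e (top = e).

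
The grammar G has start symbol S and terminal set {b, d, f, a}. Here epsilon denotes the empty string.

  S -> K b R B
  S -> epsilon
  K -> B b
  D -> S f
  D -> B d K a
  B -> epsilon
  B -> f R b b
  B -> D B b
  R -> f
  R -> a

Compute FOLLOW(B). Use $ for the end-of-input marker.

{$, b, d, f}

FIRST(R): from R->f we get {f}; from R->a we get {a}. So FIRST(R) = {a, f}.
FIRST(S): from S->K b R B we get {b, d, f}; from S->epsilon we get {epsilon}. So FIRST(S) = {epsilon, b, d, f}.
FIRST(K): from K->B b we get {b, d, f}. So FIRST(K) = {b, d, f}.
FIRST(D): from D->S f we get {b, d, f}; from D->B d K a we get {b, d, f}. So FIRST(D) = {b, d, f}.
FIRST(B): from B->epsilon we get {epsilon}; from B->f R b b we get {f}; from B->D B b we get {b, d, f}. So FIRST(B) = {epsilon, b, d, f}.
FOLLOW(S) includes $ since S is the start symbol.
FOLLOW(S): in D->S f, S is followed by f with FIRST {f}. Thus FOLLOW(S) = {$, f}.
FOLLOW(K): in S->K b R B, K is followed by b R B with FIRST {b}; in D->B d K a, K is followed by a with FIRST {a}. Thus FOLLOW(K) = {a, b}.
FOLLOW(D): in B->D B b, D is followed by B b with FIRST {b, d, f}. Thus FOLLOW(D) = {b, d, f}.
FOLLOW(B): in S->K b R B, the suffix after B is empty, so FOLLOW(B) ⊇ FOLLOW(S) = {$, f}; in K->B b, B is followed by b with FIRST {b}; in D->B d K a, B is followed by d K a with FIRST {d}; in B->D B b, B is followed by b with FIRST {b}. Thus FOLLOW(B) = {$, b, d, f}.
FOLLOW(R): in S->K b R B, R is followed by B with FIRST {epsilon, b, d, f}; in S->K b R B, the suffix after R is nullable, so FOLLOW(R) ⊇ FOLLOW(S) = {$, f}; in B->f R b b, R is followed by b b with FIRST {b}. Thus FOLLOW(R) = {$, b, d, f}.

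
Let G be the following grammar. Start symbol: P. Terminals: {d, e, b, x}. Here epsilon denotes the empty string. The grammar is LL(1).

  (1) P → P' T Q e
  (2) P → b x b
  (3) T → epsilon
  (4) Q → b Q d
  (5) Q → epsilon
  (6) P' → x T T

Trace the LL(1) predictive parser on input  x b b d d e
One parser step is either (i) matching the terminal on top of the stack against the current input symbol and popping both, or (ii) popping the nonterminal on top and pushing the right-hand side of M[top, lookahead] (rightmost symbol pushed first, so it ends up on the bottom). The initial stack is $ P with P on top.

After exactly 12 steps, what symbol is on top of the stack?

d

step 1: stack=$ P  input=x b b d d e $  — expand P → P' T Q e
step 2: stack=$ e Q T P'  input=x b b d d e $  — expand P' → x T T
step 3: stack=$ e Q T T T x  input=x b b d d e $  — match x
step 4: stack=$ e Q T T T  input=b b d d e $  — expand T → epsilon
step 5: stack=$ e Q T T  input=b b d d e $  — expand T → epsilon
step 6: stack=$ e Q T  input=b b d d e $  — expand T → epsilon
step 7: stack=$ e Q  input=b b d d e $  — expand Q → b Q d
step 8: stack=$ e d Q b  input=b b d d e $  — match b
step 9: stack=$ e d Q  input=b d d e $  — expand Q → b Q d
step 10: stack=$ e d d Q b  input=b d d e $  — match b
step 11: stack=$ e d d Q  input=d d e $  — expand Q → epsilon
step 12: stack=$ e d d  input=d d e $  — match d
Stack after step 12: $ e d (top = d).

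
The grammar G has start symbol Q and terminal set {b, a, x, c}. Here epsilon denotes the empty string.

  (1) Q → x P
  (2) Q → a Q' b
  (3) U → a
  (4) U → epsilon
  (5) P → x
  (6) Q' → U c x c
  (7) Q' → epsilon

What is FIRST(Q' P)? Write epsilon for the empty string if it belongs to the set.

{a, c, x}

FIRST(Q) = {a, x}
FIRST(U) = {epsilon, a}
FIRST(P) = {x}
FIRST(Q') = {epsilon, a, c}  (via U c x c)
FIRST(Q' P): take FIRST of each symbol in turn, carrying on past any symbol whose FIRST contains epsilon; result {a, c, x}.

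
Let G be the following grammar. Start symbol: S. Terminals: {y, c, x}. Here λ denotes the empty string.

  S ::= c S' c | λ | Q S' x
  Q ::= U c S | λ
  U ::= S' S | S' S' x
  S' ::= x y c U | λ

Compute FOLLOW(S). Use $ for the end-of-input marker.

FIRST(S'): from S'::=x y c U we get {x}; from S'::=λ we get {λ}. So FIRST(S') = {λ, x}.
FIRST(S): from S::=c S' c we get {c}; from S::=λ we get {λ}; from S::=Q S' x we get {c, x}. So FIRST(S) = {λ, c, x}.
FIRST(U): from U::=S' S we get {λ, c, x}; from U::=S' S' x we get {x}. So FIRST(U) = {λ, c, x}.
FIRST(Q): from Q::=U c S we get {c, x}; from Q::=λ we get {λ}. So FIRST(Q) = {λ, c, x}.
FOLLOW(S) includes $ since S is the start symbol.
FOLLOW(Q): in S::=Q S' x, Q is followed by S' x with FIRST {x}. Thus FOLLOW(Q) = {x}.
FOLLOW(S): in Q::=U c S, the suffix after S is empty, so FOLLOW(S) ⊇ FOLLOW(Q) = {x}; in U::=S' S, the suffix after S is empty, so FOLLOW(S) ⊇ FOLLOW(U) = {c, x}. Thus FOLLOW(S) = {$, c, x}.
FOLLOW(U): in Q::=U c S, U is followed by c S with FIRST {c}; in S'::=x y c U, the suffix after U is empty, so FOLLOW(U) ⊇ FOLLOW(S') = {c, x}. Thus FOLLOW(U) = {c, x}.
FOLLOW(S'): in S::=c S' c, S' is followed by c with FIRST {c}; in S::=Q S' x, S' is followed by x with FIRST {x}; in U::=S' S, S' is followed by S with FIRST {λ, c, x}; in U::=S' S, the suffix after S' is nullable, so FOLLOW(S') ⊇ FOLLOW(U) = {c, x}; in U::=S' S' x (occurrence 1), S' is followed by S' x with FIRST {x}; in U::=S' S' x (occurrence 2), S' is followed by x with FIRST {x}. Thus FOLLOW(S') = {c, x}.

{$, c, x}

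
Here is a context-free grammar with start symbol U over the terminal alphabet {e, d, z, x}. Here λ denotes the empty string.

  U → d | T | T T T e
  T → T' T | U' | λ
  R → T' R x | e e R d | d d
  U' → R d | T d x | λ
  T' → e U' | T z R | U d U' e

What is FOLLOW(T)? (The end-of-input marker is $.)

{$, d, e, z}

FIRST(U): from U→d we get {d}; from U→T we get {λ, d, e, z}; from U→T T T e we get {d, e, z}. So FIRST(U) = {λ, d, e, z}.
FIRST(T): from T→T' T we get {d, e, z}; from T→U' we get {λ, d, e, z}; from T→λ we get {λ}. So FIRST(T) = {λ, d, e, z}.
FIRST(T'): from T'→e U' we get {e}; from T'→T z R we get {d, e, z}; from T'→U d U' e we get {d, e, z}. So FIRST(T') = {d, e, z}.
FIRST(R): from R→T' R x we get {d, e, z}; from R→e e R d we get {e}; from R→d d we get {d}. So FIRST(R) = {d, e, z}.
FIRST(U'): from U'→R d we get {d, e, z}; from U'→T d x we get {d, e, z}; from U'→λ we get {λ}. So FIRST(U') = {λ, d, e, z}.
FOLLOW(U) includes $ since U is the start symbol.
FOLLOW(U): in T'→U d U' e, U is followed by d U' e with FIRST {d}. Thus FOLLOW(U) = {$, d}.
FOLLOW(T): in U→T, the suffix after T is empty, so FOLLOW(T) ⊇ FOLLOW(U) = {$, d}; in U→T T T e (occurrence 1), T is followed by T T e with FIRST {d, e, z}; in U→T T T e (occurrence 2), T is followed by T e with FIRST {d, e, z}; in U→T T T e (occurrence 3), T is followed by e with FIRST {e}; in T→T' T, the suffix after T is empty (adds nothing new); in U'→T d x, T is followed by d x with FIRST {d}; in T'→T z R, T is followed by z R with FIRST {z}. Thus FOLLOW(T) = {$, d, e, z}.
FOLLOW(T'): in T→T' T, T' is followed by T with FIRST {λ, d, e, z}; in T→T' T, the suffix after T' is nullable, so FOLLOW(T') ⊇ FOLLOW(T) = {$, d, e, z}; in R→T' R x, T' is followed by R x with FIRST {d, e, z}. Thus FOLLOW(T') = {$, d, e, z}.
FOLLOW(R): in R→T' R x, R is followed by x with FIRST {x}; in R→e e R d, R is followed by d with FIRST {d}; in U'→R d, R is followed by d with FIRST {d}; in T'→T z R, the suffix after R is empty, so FOLLOW(R) ⊇ FOLLOW(T') = {$, d, e, z}. Thus FOLLOW(R) = {$, d, e, x, z}.
FOLLOW(U'): in T→U', the suffix after U' is empty, so FOLLOW(U') ⊇ FOLLOW(T) = {$, d, e, z}; in T'→e U', the suffix after U' is empty, so FOLLOW(U') ⊇ FOLLOW(T') = {$, d, e, z}; in T'→U d U' e, U' is followed by e with FIRST {e}. Thus FOLLOW(U') = {$, d, e, z}.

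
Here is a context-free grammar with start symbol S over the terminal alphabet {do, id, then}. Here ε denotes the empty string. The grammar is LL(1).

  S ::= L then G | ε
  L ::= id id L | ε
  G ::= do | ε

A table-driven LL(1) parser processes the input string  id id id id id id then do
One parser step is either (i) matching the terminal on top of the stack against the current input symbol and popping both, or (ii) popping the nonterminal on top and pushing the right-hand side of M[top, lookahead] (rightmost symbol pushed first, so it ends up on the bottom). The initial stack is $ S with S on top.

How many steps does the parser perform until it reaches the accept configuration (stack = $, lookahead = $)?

step 1: stack=$ S  input=id id id id id id then do $  — expand S ::= L then G
step 2: stack=$ G then L  input=id id id id id id then do $  — expand L ::= id id L
step 3: stack=$ G then L id id  input=id id id id id id then do $  — match id
step 4: stack=$ G then L id  input=id id id id id then do $  — match id
step 5: stack=$ G then L  input=id id id id then do $  — expand L ::= id id L
step 6: stack=$ G then L id id  input=id id id id then do $  — match id
step 7: stack=$ G then L id  input=id id id then do $  — match id
step 8: stack=$ G then L  input=id id then do $  — expand L ::= id id L
step 9: stack=$ G then L id id  input=id id then do $  — match id
step 10: stack=$ G then L id  input=id then do $  — match id
step 11: stack=$ G then L  input=then do $  — expand L ::= ε
step 12: stack=$ G then  input=then do $  — match then
step 13: stack=$ G  input=do $  — expand G ::= do
step 14: stack=$ do  input=do $  — match do
Accept reached after 14 steps.

14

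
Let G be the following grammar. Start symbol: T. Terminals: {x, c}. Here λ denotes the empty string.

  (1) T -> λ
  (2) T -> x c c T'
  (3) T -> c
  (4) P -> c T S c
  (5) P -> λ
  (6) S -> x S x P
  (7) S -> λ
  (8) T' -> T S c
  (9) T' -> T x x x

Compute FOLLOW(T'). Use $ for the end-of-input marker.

FIRST(T): from T->λ we get {λ}; from T->x c c T' we get {x}; from T->c we get {c}. So FIRST(T) = {λ, c, x}.
FIRST(P): from P->c T S c we get {c}; from P->λ we get {λ}. So FIRST(P) = {λ, c}.
FIRST(S): from S->x S x P we get {x}; from S->λ we get {λ}. So FIRST(S) = {λ, x}.
FIRST(T'): from T'->T S c we get {c, x}; from T'->T x x x we get {c, x}. So FIRST(T') = {c, x}.
FOLLOW(T) includes $ since T is the start symbol.
FOLLOW(T): in P->c T S c, T is followed by S c with FIRST {c, x}; in T'->T S c, T is followed by S c with FIRST {c, x}; in T'->T x x x, T is followed by x x x with FIRST {x}. Thus FOLLOW(T) = {$, c, x}.
FOLLOW(S): in P->c T S c, S is followed by c with FIRST {c}; in S->x S x P, S is followed by x P with FIRST {x}; in T'->T S c, S is followed by c with FIRST {c}. Thus FOLLOW(S) = {c, x}.
FOLLOW(P): in S->x S x P, the suffix after P is empty, so FOLLOW(P) ⊇ FOLLOW(S) = {c, x}. Thus FOLLOW(P) = {c, x}.
FOLLOW(T'): in T->x c c T', the suffix after T' is empty, so FOLLOW(T') ⊇ FOLLOW(T) = {$, c, x}. Thus FOLLOW(T') = {$, c, x}.

{$, c, x}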